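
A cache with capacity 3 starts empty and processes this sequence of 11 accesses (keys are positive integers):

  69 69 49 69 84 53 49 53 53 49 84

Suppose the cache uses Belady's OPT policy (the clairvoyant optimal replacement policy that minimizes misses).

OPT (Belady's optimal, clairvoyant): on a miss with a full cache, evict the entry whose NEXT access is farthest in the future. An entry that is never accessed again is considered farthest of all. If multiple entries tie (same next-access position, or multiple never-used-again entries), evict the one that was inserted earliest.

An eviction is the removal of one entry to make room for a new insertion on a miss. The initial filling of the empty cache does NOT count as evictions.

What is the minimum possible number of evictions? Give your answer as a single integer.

Answer: 1

Derivation:
OPT (Belady) simulation (capacity=3):
  1. access 69: MISS. Cache: [69]
  2. access 69: HIT. Next use of 69: step 4. Cache: [69]
  3. access 49: MISS. Cache: [69 49]
  4. access 69: HIT. Next use of 69: never. Cache: [69 49]
  5. access 84: MISS. Cache: [69 49 84]
  6. access 53: MISS, evict 69 (next use: never). Cache: [49 84 53]
  7. access 49: HIT. Next use of 49: step 10. Cache: [49 84 53]
  8. access 53: HIT. Next use of 53: step 9. Cache: [49 84 53]
  9. access 53: HIT. Next use of 53: never. Cache: [49 84 53]
  10. access 49: HIT. Next use of 49: never. Cache: [49 84 53]
  11. access 84: HIT. Next use of 84: never. Cache: [49 84 53]
Total: 7 hits, 4 misses, 1 evictions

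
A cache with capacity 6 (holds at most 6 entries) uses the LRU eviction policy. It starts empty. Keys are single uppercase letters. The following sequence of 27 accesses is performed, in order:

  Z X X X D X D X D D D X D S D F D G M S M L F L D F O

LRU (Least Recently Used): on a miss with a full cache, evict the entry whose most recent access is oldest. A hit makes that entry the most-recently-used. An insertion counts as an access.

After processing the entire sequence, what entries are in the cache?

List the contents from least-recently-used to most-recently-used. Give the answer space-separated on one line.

LRU simulation (capacity=6):
  1. access Z: MISS. Cache (LRU->MRU): [Z]
  2. access X: MISS. Cache (LRU->MRU): [Z X]
  3. access X: HIT. Cache (LRU->MRU): [Z X]
  4. access X: HIT. Cache (LRU->MRU): [Z X]
  5. access D: MISS. Cache (LRU->MRU): [Z X D]
  6. access X: HIT. Cache (LRU->MRU): [Z D X]
  7. access D: HIT. Cache (LRU->MRU): [Z X D]
  8. access X: HIT. Cache (LRU->MRU): [Z D X]
  9. access D: HIT. Cache (LRU->MRU): [Z X D]
  10. access D: HIT. Cache (LRU->MRU): [Z X D]
  11. access D: HIT. Cache (LRU->MRU): [Z X D]
  12. access X: HIT. Cache (LRU->MRU): [Z D X]
  13. access D: HIT. Cache (LRU->MRU): [Z X D]
  14. access S: MISS. Cache (LRU->MRU): [Z X D S]
  15. access D: HIT. Cache (LRU->MRU): [Z X S D]
  16. access F: MISS. Cache (LRU->MRU): [Z X S D F]
  17. access D: HIT. Cache (LRU->MRU): [Z X S F D]
  18. access G: MISS. Cache (LRU->MRU): [Z X S F D G]
  19. access M: MISS, evict Z. Cache (LRU->MRU): [X S F D G M]
  20. access S: HIT. Cache (LRU->MRU): [X F D G M S]
  21. access M: HIT. Cache (LRU->MRU): [X F D G S M]
  22. access L: MISS, evict X. Cache (LRU->MRU): [F D G S M L]
  23. access F: HIT. Cache (LRU->MRU): [D G S M L F]
  24. access L: HIT. Cache (LRU->MRU): [D G S M F L]
  25. access D: HIT. Cache (LRU->MRU): [G S M F L D]
  26. access F: HIT. Cache (LRU->MRU): [G S M L D F]
  27. access O: MISS, evict G. Cache (LRU->MRU): [S M L D F O]
Total: 18 hits, 9 misses, 3 evictions

Answer: S M L D F O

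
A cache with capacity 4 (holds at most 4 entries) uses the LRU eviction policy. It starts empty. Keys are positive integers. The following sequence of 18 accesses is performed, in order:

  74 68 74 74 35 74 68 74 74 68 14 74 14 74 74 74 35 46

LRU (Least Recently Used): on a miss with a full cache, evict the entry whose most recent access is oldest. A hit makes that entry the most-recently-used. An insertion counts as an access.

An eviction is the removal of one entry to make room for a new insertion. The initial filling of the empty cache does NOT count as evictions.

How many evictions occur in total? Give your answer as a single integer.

LRU simulation (capacity=4):
  1. access 74: MISS. Cache (LRU->MRU): [74]
  2. access 68: MISS. Cache (LRU->MRU): [74 68]
  3. access 74: HIT. Cache (LRU->MRU): [68 74]
  4. access 74: HIT. Cache (LRU->MRU): [68 74]
  5. access 35: MISS. Cache (LRU->MRU): [68 74 35]
  6. access 74: HIT. Cache (LRU->MRU): [68 35 74]
  7. access 68: HIT. Cache (LRU->MRU): [35 74 68]
  8. access 74: HIT. Cache (LRU->MRU): [35 68 74]
  9. access 74: HIT. Cache (LRU->MRU): [35 68 74]
  10. access 68: HIT. Cache (LRU->MRU): [35 74 68]
  11. access 14: MISS. Cache (LRU->MRU): [35 74 68 14]
  12. access 74: HIT. Cache (LRU->MRU): [35 68 14 74]
  13. access 14: HIT. Cache (LRU->MRU): [35 68 74 14]
  14. access 74: HIT. Cache (LRU->MRU): [35 68 14 74]
  15. access 74: HIT. Cache (LRU->MRU): [35 68 14 74]
  16. access 74: HIT. Cache (LRU->MRU): [35 68 14 74]
  17. access 35: HIT. Cache (LRU->MRU): [68 14 74 35]
  18. access 46: MISS, evict 68. Cache (LRU->MRU): [14 74 35 46]
Total: 13 hits, 5 misses, 1 evictions

Answer: 1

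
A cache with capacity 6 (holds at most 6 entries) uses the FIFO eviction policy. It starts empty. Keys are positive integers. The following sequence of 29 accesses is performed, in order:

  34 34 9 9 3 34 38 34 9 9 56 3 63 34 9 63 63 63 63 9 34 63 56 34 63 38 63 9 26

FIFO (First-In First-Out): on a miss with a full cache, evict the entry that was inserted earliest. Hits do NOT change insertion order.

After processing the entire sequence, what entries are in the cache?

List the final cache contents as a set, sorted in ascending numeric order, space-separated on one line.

Answer: 3 9 26 38 56 63

Derivation:
FIFO simulation (capacity=6):
  1. access 34: MISS. Cache (old->new): [34]
  2. access 34: HIT. Cache (old->new): [34]
  3. access 9: MISS. Cache (old->new): [34 9]
  4. access 9: HIT. Cache (old->new): [34 9]
  5. access 3: MISS. Cache (old->new): [34 9 3]
  6. access 34: HIT. Cache (old->new): [34 9 3]
  7. access 38: MISS. Cache (old->new): [34 9 3 38]
  8. access 34: HIT. Cache (old->new): [34 9 3 38]
  9. access 9: HIT. Cache (old->new): [34 9 3 38]
  10. access 9: HIT. Cache (old->new): [34 9 3 38]
  11. access 56: MISS. Cache (old->new): [34 9 3 38 56]
  12. access 3: HIT. Cache (old->new): [34 9 3 38 56]
  13. access 63: MISS. Cache (old->new): [34 9 3 38 56 63]
  14. access 34: HIT. Cache (old->new): [34 9 3 38 56 63]
  15. access 9: HIT. Cache (old->new): [34 9 3 38 56 63]
  16. access 63: HIT. Cache (old->new): [34 9 3 38 56 63]
  17. access 63: HIT. Cache (old->new): [34 9 3 38 56 63]
  18. access 63: HIT. Cache (old->new): [34 9 3 38 56 63]
  19. access 63: HIT. Cache (old->new): [34 9 3 38 56 63]
  20. access 9: HIT. Cache (old->new): [34 9 3 38 56 63]
  21. access 34: HIT. Cache (old->new): [34 9 3 38 56 63]
  22. access 63: HIT. Cache (old->new): [34 9 3 38 56 63]
  23. access 56: HIT. Cache (old->new): [34 9 3 38 56 63]
  24. access 34: HIT. Cache (old->new): [34 9 3 38 56 63]
  25. access 63: HIT. Cache (old->new): [34 9 3 38 56 63]
  26. access 38: HIT. Cache (old->new): [34 9 3 38 56 63]
  27. access 63: HIT. Cache (old->new): [34 9 3 38 56 63]
  28. access 9: HIT. Cache (old->new): [34 9 3 38 56 63]
  29. access 26: MISS, evict 34. Cache (old->new): [9 3 38 56 63 26]
Total: 22 hits, 7 misses, 1 evictions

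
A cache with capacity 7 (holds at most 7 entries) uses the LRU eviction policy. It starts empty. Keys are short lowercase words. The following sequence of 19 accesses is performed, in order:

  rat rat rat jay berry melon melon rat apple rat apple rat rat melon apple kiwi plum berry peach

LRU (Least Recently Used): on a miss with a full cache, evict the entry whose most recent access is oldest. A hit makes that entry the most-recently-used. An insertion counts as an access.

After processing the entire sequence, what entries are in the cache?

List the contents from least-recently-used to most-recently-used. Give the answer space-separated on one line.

LRU simulation (capacity=7):
  1. access rat: MISS. Cache (LRU->MRU): [rat]
  2. access rat: HIT. Cache (LRU->MRU): [rat]
  3. access rat: HIT. Cache (LRU->MRU): [rat]
  4. access jay: MISS. Cache (LRU->MRU): [rat jay]
  5. access berry: MISS. Cache (LRU->MRU): [rat jay berry]
  6. access melon: MISS. Cache (LRU->MRU): [rat jay berry melon]
  7. access melon: HIT. Cache (LRU->MRU): [rat jay berry melon]
  8. access rat: HIT. Cache (LRU->MRU): [jay berry melon rat]
  9. access apple: MISS. Cache (LRU->MRU): [jay berry melon rat apple]
  10. access rat: HIT. Cache (LRU->MRU): [jay berry melon apple rat]
  11. access apple: HIT. Cache (LRU->MRU): [jay berry melon rat apple]
  12. access rat: HIT. Cache (LRU->MRU): [jay berry melon apple rat]
  13. access rat: HIT. Cache (LRU->MRU): [jay berry melon apple rat]
  14. access melon: HIT. Cache (LRU->MRU): [jay berry apple rat melon]
  15. access apple: HIT. Cache (LRU->MRU): [jay berry rat melon apple]
  16. access kiwi: MISS. Cache (LRU->MRU): [jay berry rat melon apple kiwi]
  17. access plum: MISS. Cache (LRU->MRU): [jay berry rat melon apple kiwi plum]
  18. access berry: HIT. Cache (LRU->MRU): [jay rat melon apple kiwi plum berry]
  19. access peach: MISS, evict jay. Cache (LRU->MRU): [rat melon apple kiwi plum berry peach]
Total: 11 hits, 8 misses, 1 evictions

Answer: rat melon apple kiwi plum berry peach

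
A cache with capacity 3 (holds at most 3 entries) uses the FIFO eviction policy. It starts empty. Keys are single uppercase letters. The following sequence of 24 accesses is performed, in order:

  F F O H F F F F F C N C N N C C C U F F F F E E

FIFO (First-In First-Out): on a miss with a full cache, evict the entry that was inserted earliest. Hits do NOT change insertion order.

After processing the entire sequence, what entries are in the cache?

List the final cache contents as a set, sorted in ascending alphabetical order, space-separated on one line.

FIFO simulation (capacity=3):
  1. access F: MISS. Cache (old->new): [F]
  2. access F: HIT. Cache (old->new): [F]
  3. access O: MISS. Cache (old->new): [F O]
  4. access H: MISS. Cache (old->new): [F O H]
  5. access F: HIT. Cache (old->new): [F O H]
  6. access F: HIT. Cache (old->new): [F O H]
  7. access F: HIT. Cache (old->new): [F O H]
  8. access F: HIT. Cache (old->new): [F O H]
  9. access F: HIT. Cache (old->new): [F O H]
  10. access C: MISS, evict F. Cache (old->new): [O H C]
  11. access N: MISS, evict O. Cache (old->new): [H C N]
  12. access C: HIT. Cache (old->new): [H C N]
  13. access N: HIT. Cache (old->new): [H C N]
  14. access N: HIT. Cache (old->new): [H C N]
  15. access C: HIT. Cache (old->new): [H C N]
  16. access C: HIT. Cache (old->new): [H C N]
  17. access C: HIT. Cache (old->new): [H C N]
  18. access U: MISS, evict H. Cache (old->new): [C N U]
  19. access F: MISS, evict C. Cache (old->new): [N U F]
  20. access F: HIT. Cache (old->new): [N U F]
  21. access F: HIT. Cache (old->new): [N U F]
  22. access F: HIT. Cache (old->new): [N U F]
  23. access E: MISS, evict N. Cache (old->new): [U F E]
  24. access E: HIT. Cache (old->new): [U F E]
Total: 16 hits, 8 misses, 5 evictions

Answer: E F U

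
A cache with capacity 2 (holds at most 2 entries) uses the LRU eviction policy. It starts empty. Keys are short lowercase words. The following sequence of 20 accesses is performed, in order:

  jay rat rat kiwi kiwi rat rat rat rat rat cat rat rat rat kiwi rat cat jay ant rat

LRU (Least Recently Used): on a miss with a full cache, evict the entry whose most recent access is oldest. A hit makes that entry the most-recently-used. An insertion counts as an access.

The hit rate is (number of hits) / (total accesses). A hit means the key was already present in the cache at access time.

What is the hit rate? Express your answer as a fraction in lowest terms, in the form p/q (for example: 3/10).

Answer: 11/20

Derivation:
LRU simulation (capacity=2):
  1. access jay: MISS. Cache (LRU->MRU): [jay]
  2. access rat: MISS. Cache (LRU->MRU): [jay rat]
  3. access rat: HIT. Cache (LRU->MRU): [jay rat]
  4. access kiwi: MISS, evict jay. Cache (LRU->MRU): [rat kiwi]
  5. access kiwi: HIT. Cache (LRU->MRU): [rat kiwi]
  6. access rat: HIT. Cache (LRU->MRU): [kiwi rat]
  7. access rat: HIT. Cache (LRU->MRU): [kiwi rat]
  8. access rat: HIT. Cache (LRU->MRU): [kiwi rat]
  9. access rat: HIT. Cache (LRU->MRU): [kiwi rat]
  10. access rat: HIT. Cache (LRU->MRU): [kiwi rat]
  11. access cat: MISS, evict kiwi. Cache (LRU->MRU): [rat cat]
  12. access rat: HIT. Cache (LRU->MRU): [cat rat]
  13. access rat: HIT. Cache (LRU->MRU): [cat rat]
  14. access rat: HIT. Cache (LRU->MRU): [cat rat]
  15. access kiwi: MISS, evict cat. Cache (LRU->MRU): [rat kiwi]
  16. access rat: HIT. Cache (LRU->MRU): [kiwi rat]
  17. access cat: MISS, evict kiwi. Cache (LRU->MRU): [rat cat]
  18. access jay: MISS, evict rat. Cache (LRU->MRU): [cat jay]
  19. access ant: MISS, evict cat. Cache (LRU->MRU): [jay ant]
  20. access rat: MISS, evict jay. Cache (LRU->MRU): [ant rat]
Total: 11 hits, 9 misses, 7 evictions

Hit rate = 11/20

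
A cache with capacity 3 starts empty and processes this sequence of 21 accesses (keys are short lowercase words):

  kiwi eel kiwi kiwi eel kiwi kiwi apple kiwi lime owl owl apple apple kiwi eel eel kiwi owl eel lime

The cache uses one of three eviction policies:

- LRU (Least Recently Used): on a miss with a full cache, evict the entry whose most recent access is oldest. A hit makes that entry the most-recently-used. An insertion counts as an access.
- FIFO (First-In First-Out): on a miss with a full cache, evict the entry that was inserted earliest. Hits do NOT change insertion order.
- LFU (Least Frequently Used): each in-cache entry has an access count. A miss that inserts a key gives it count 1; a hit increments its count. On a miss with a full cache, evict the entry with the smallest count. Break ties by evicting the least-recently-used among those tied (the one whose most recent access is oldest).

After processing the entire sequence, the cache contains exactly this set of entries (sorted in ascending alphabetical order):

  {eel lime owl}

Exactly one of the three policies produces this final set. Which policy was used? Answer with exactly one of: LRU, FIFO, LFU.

Simulating under each policy and comparing final sets:
  LRU: final set = {eel lime owl} -> MATCHES target
  FIFO: final set = {eel kiwi lime} -> differs
  LFU: final set = {eel kiwi lime} -> differs
Only LRU produces the target set.

Answer: LRU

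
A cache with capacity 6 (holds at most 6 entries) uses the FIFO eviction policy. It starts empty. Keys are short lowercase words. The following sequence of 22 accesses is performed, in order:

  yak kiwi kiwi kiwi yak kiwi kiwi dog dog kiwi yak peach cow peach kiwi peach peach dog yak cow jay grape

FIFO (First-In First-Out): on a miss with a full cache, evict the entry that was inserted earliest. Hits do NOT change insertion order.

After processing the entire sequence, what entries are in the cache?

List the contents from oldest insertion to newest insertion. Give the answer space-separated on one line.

Answer: kiwi dog peach cow jay grape

Derivation:
FIFO simulation (capacity=6):
  1. access yak: MISS. Cache (old->new): [yak]
  2. access kiwi: MISS. Cache (old->new): [yak kiwi]
  3. access kiwi: HIT. Cache (old->new): [yak kiwi]
  4. access kiwi: HIT. Cache (old->new): [yak kiwi]
  5. access yak: HIT. Cache (old->new): [yak kiwi]
  6. access kiwi: HIT. Cache (old->new): [yak kiwi]
  7. access kiwi: HIT. Cache (old->new): [yak kiwi]
  8. access dog: MISS. Cache (old->new): [yak kiwi dog]
  9. access dog: HIT. Cache (old->new): [yak kiwi dog]
  10. access kiwi: HIT. Cache (old->new): [yak kiwi dog]
  11. access yak: HIT. Cache (old->new): [yak kiwi dog]
  12. access peach: MISS. Cache (old->new): [yak kiwi dog peach]
  13. access cow: MISS. Cache (old->new): [yak kiwi dog peach cow]
  14. access peach: HIT. Cache (old->new): [yak kiwi dog peach cow]
  15. access kiwi: HIT. Cache (old->new): [yak kiwi dog peach cow]
  16. access peach: HIT. Cache (old->new): [yak kiwi dog peach cow]
  17. access peach: HIT. Cache (old->new): [yak kiwi dog peach cow]
  18. access dog: HIT. Cache (old->new): [yak kiwi dog peach cow]
  19. access yak: HIT. Cache (old->new): [yak kiwi dog peach cow]
  20. access cow: HIT. Cache (old->new): [yak kiwi dog peach cow]
  21. access jay: MISS. Cache (old->new): [yak kiwi dog peach cow jay]
  22. access grape: MISS, evict yak. Cache (old->new): [kiwi dog peach cow jay grape]
Total: 15 hits, 7 misses, 1 evictions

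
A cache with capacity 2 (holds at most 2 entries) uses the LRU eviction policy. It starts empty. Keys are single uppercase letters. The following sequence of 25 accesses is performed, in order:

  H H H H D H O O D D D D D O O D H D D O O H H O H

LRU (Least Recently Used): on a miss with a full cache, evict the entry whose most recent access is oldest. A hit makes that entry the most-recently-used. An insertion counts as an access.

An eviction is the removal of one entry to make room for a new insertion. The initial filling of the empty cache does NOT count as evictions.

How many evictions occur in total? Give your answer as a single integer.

LRU simulation (capacity=2):
  1. access H: MISS. Cache (LRU->MRU): [H]
  2. access H: HIT. Cache (LRU->MRU): [H]
  3. access H: HIT. Cache (LRU->MRU): [H]
  4. access H: HIT. Cache (LRU->MRU): [H]
  5. access D: MISS. Cache (LRU->MRU): [H D]
  6. access H: HIT. Cache (LRU->MRU): [D H]
  7. access O: MISS, evict D. Cache (LRU->MRU): [H O]
  8. access O: HIT. Cache (LRU->MRU): [H O]
  9. access D: MISS, evict H. Cache (LRU->MRU): [O D]
  10. access D: HIT. Cache (LRU->MRU): [O D]
  11. access D: HIT. Cache (LRU->MRU): [O D]
  12. access D: HIT. Cache (LRU->MRU): [O D]
  13. access D: HIT. Cache (LRU->MRU): [O D]
  14. access O: HIT. Cache (LRU->MRU): [D O]
  15. access O: HIT. Cache (LRU->MRU): [D O]
  16. access D: HIT. Cache (LRU->MRU): [O D]
  17. access H: MISS, evict O. Cache (LRU->MRU): [D H]
  18. access D: HIT. Cache (LRU->MRU): [H D]
  19. access D: HIT. Cache (LRU->MRU): [H D]
  20. access O: MISS, evict H. Cache (LRU->MRU): [D O]
  21. access O: HIT. Cache (LRU->MRU): [D O]
  22. access H: MISS, evict D. Cache (LRU->MRU): [O H]
  23. access H: HIT. Cache (LRU->MRU): [O H]
  24. access O: HIT. Cache (LRU->MRU): [H O]
  25. access H: HIT. Cache (LRU->MRU): [O H]
Total: 18 hits, 7 misses, 5 evictions

Answer: 5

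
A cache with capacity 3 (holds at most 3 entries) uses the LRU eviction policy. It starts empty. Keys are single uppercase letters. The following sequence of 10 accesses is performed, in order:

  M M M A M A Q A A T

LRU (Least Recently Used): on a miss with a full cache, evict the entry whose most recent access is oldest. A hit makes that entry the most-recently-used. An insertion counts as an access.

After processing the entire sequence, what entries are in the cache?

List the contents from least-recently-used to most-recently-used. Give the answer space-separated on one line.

Answer: Q A T

Derivation:
LRU simulation (capacity=3):
  1. access M: MISS. Cache (LRU->MRU): [M]
  2. access M: HIT. Cache (LRU->MRU): [M]
  3. access M: HIT. Cache (LRU->MRU): [M]
  4. access A: MISS. Cache (LRU->MRU): [M A]
  5. access M: HIT. Cache (LRU->MRU): [A M]
  6. access A: HIT. Cache (LRU->MRU): [M A]
  7. access Q: MISS. Cache (LRU->MRU): [M A Q]
  8. access A: HIT. Cache (LRU->MRU): [M Q A]
  9. access A: HIT. Cache (LRU->MRU): [M Q A]
  10. access T: MISS, evict M. Cache (LRU->MRU): [Q A T]
Total: 6 hits, 4 misses, 1 evictions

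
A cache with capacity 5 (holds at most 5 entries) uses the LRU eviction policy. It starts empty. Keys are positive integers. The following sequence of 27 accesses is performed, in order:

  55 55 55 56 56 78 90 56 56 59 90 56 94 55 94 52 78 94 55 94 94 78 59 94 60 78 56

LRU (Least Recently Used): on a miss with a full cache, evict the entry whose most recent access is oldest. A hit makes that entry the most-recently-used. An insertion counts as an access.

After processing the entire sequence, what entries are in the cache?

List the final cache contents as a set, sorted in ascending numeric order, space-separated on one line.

LRU simulation (capacity=5):
  1. access 55: MISS. Cache (LRU->MRU): [55]
  2. access 55: HIT. Cache (LRU->MRU): [55]
  3. access 55: HIT. Cache (LRU->MRU): [55]
  4. access 56: MISS. Cache (LRU->MRU): [55 56]
  5. access 56: HIT. Cache (LRU->MRU): [55 56]
  6. access 78: MISS. Cache (LRU->MRU): [55 56 78]
  7. access 90: MISS. Cache (LRU->MRU): [55 56 78 90]
  8. access 56: HIT. Cache (LRU->MRU): [55 78 90 56]
  9. access 56: HIT. Cache (LRU->MRU): [55 78 90 56]
  10. access 59: MISS. Cache (LRU->MRU): [55 78 90 56 59]
  11. access 90: HIT. Cache (LRU->MRU): [55 78 56 59 90]
  12. access 56: HIT. Cache (LRU->MRU): [55 78 59 90 56]
  13. access 94: MISS, evict 55. Cache (LRU->MRU): [78 59 90 56 94]
  14. access 55: MISS, evict 78. Cache (LRU->MRU): [59 90 56 94 55]
  15. access 94: HIT. Cache (LRU->MRU): [59 90 56 55 94]
  16. access 52: MISS, evict 59. Cache (LRU->MRU): [90 56 55 94 52]
  17. access 78: MISS, evict 90. Cache (LRU->MRU): [56 55 94 52 78]
  18. access 94: HIT. Cache (LRU->MRU): [56 55 52 78 94]
  19. access 55: HIT. Cache (LRU->MRU): [56 52 78 94 55]
  20. access 94: HIT. Cache (LRU->MRU): [56 52 78 55 94]
  21. access 94: HIT. Cache (LRU->MRU): [56 52 78 55 94]
  22. access 78: HIT. Cache (LRU->MRU): [56 52 55 94 78]
  23. access 59: MISS, evict 56. Cache (LRU->MRU): [52 55 94 78 59]
  24. access 94: HIT. Cache (LRU->MRU): [52 55 78 59 94]
  25. access 60: MISS, evict 52. Cache (LRU->MRU): [55 78 59 94 60]
  26. access 78: HIT. Cache (LRU->MRU): [55 59 94 60 78]
  27. access 56: MISS, evict 55. Cache (LRU->MRU): [59 94 60 78 56]
Total: 15 hits, 12 misses, 7 evictions

Answer: 56 59 60 78 94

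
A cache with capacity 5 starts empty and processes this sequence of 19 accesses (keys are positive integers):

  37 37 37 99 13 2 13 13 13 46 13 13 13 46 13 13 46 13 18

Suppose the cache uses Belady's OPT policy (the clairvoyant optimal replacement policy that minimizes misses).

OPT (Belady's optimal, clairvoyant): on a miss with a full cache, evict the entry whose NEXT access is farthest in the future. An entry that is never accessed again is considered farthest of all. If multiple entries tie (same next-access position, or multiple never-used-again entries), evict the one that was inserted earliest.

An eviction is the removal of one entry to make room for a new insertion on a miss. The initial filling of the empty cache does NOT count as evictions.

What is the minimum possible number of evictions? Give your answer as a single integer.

Answer: 1

Derivation:
OPT (Belady) simulation (capacity=5):
  1. access 37: MISS. Cache: [37]
  2. access 37: HIT. Next use of 37: step 3. Cache: [37]
  3. access 37: HIT. Next use of 37: never. Cache: [37]
  4. access 99: MISS. Cache: [37 99]
  5. access 13: MISS. Cache: [37 99 13]
  6. access 2: MISS. Cache: [37 99 13 2]
  7. access 13: HIT. Next use of 13: step 8. Cache: [37 99 13 2]
  8. access 13: HIT. Next use of 13: step 9. Cache: [37 99 13 2]
  9. access 13: HIT. Next use of 13: step 11. Cache: [37 99 13 2]
  10. access 46: MISS. Cache: [37 99 13 2 46]
  11. access 13: HIT. Next use of 13: step 12. Cache: [37 99 13 2 46]
  12. access 13: HIT. Next use of 13: step 13. Cache: [37 99 13 2 46]
  13. access 13: HIT. Next use of 13: step 15. Cache: [37 99 13 2 46]
  14. access 46: HIT. Next use of 46: step 17. Cache: [37 99 13 2 46]
  15. access 13: HIT. Next use of 13: step 16. Cache: [37 99 13 2 46]
  16. access 13: HIT. Next use of 13: step 18. Cache: [37 99 13 2 46]
  17. access 46: HIT. Next use of 46: never. Cache: [37 99 13 2 46]
  18. access 13: HIT. Next use of 13: never. Cache: [37 99 13 2 46]
  19. access 18: MISS, evict 37 (next use: never). Cache: [99 13 2 46 18]
Total: 13 hits, 6 misses, 1 evictions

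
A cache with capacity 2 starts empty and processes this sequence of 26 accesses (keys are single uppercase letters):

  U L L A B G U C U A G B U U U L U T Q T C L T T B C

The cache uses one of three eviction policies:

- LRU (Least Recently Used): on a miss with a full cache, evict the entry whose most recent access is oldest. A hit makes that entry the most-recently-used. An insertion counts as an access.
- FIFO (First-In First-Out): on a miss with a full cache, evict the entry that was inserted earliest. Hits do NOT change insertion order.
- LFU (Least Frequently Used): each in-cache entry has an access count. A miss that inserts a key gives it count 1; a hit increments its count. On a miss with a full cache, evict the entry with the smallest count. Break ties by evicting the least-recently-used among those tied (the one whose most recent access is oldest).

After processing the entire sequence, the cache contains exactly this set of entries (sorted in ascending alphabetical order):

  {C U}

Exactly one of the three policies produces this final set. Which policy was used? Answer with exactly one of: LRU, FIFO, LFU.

Simulating under each policy and comparing final sets:
  LRU: final set = {B C} -> differs
  FIFO: final set = {B C} -> differs
  LFU: final set = {C U} -> MATCHES target
Only LFU produces the target set.

Answer: LFU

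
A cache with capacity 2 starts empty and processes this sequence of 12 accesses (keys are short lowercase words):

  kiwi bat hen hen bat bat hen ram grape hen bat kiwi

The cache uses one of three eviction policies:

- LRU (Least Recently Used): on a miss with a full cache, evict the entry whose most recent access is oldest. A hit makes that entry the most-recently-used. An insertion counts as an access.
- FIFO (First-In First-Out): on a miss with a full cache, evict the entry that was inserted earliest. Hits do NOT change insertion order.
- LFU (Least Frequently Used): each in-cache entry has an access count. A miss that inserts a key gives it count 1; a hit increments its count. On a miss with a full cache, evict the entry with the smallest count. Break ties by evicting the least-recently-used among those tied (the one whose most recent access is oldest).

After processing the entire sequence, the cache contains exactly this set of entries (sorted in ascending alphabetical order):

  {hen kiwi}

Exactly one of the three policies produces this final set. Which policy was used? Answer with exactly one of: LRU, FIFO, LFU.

Simulating under each policy and comparing final sets:
  LRU: final set = {bat kiwi} -> differs
  FIFO: final set = {bat kiwi} -> differs
  LFU: final set = {hen kiwi} -> MATCHES target
Only LFU produces the target set.

Answer: LFU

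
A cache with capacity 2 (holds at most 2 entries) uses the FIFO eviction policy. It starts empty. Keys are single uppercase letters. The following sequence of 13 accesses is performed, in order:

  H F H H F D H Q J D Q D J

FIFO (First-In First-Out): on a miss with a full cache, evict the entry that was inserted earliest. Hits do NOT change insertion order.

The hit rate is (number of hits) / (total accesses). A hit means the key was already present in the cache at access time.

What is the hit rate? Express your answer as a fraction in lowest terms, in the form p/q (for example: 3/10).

Answer: 4/13

Derivation:
FIFO simulation (capacity=2):
  1. access H: MISS. Cache (old->new): [H]
  2. access F: MISS. Cache (old->new): [H F]
  3. access H: HIT. Cache (old->new): [H F]
  4. access H: HIT. Cache (old->new): [H F]
  5. access F: HIT. Cache (old->new): [H F]
  6. access D: MISS, evict H. Cache (old->new): [F D]
  7. access H: MISS, evict F. Cache (old->new): [D H]
  8. access Q: MISS, evict D. Cache (old->new): [H Q]
  9. access J: MISS, evict H. Cache (old->new): [Q J]
  10. access D: MISS, evict Q. Cache (old->new): [J D]
  11. access Q: MISS, evict J. Cache (old->new): [D Q]
  12. access D: HIT. Cache (old->new): [D Q]
  13. access J: MISS, evict D. Cache (old->new): [Q J]
Total: 4 hits, 9 misses, 7 evictions

Hit rate = 4/13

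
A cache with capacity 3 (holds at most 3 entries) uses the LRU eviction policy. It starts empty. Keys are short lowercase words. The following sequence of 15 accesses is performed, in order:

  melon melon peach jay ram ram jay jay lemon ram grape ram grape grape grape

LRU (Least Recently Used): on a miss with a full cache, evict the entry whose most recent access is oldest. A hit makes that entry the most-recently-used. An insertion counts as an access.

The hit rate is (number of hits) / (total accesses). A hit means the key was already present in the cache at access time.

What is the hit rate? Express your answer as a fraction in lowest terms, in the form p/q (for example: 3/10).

Answer: 3/5

Derivation:
LRU simulation (capacity=3):
  1. access melon: MISS. Cache (LRU->MRU): [melon]
  2. access melon: HIT. Cache (LRU->MRU): [melon]
  3. access peach: MISS. Cache (LRU->MRU): [melon peach]
  4. access jay: MISS. Cache (LRU->MRU): [melon peach jay]
  5. access ram: MISS, evict melon. Cache (LRU->MRU): [peach jay ram]
  6. access ram: HIT. Cache (LRU->MRU): [peach jay ram]
  7. access jay: HIT. Cache (LRU->MRU): [peach ram jay]
  8. access jay: HIT. Cache (LRU->MRU): [peach ram jay]
  9. access lemon: MISS, evict peach. Cache (LRU->MRU): [ram jay lemon]
  10. access ram: HIT. Cache (LRU->MRU): [jay lemon ram]
  11. access grape: MISS, evict jay. Cache (LRU->MRU): [lemon ram grape]
  12. access ram: HIT. Cache (LRU->MRU): [lemon grape ram]
  13. access grape: HIT. Cache (LRU->MRU): [lemon ram grape]
  14. access grape: HIT. Cache (LRU->MRU): [lemon ram grape]
  15. access grape: HIT. Cache (LRU->MRU): [lemon ram grape]
Total: 9 hits, 6 misses, 3 evictions

Hit rate = 9/15 = 3/5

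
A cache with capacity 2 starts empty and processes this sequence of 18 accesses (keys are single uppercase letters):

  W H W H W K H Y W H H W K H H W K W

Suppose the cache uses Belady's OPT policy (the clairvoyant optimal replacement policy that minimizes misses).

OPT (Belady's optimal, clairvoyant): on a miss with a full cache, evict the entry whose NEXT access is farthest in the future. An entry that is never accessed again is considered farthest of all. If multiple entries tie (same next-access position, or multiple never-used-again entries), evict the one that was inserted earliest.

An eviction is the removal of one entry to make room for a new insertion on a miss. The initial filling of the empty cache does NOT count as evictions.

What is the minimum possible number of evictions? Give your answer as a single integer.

OPT (Belady) simulation (capacity=2):
  1. access W: MISS. Cache: [W]
  2. access H: MISS. Cache: [W H]
  3. access W: HIT. Next use of W: step 5. Cache: [W H]
  4. access H: HIT. Next use of H: step 7. Cache: [W H]
  5. access W: HIT. Next use of W: step 9. Cache: [W H]
  6. access K: MISS, evict W (next use: step 9). Cache: [H K]
  7. access H: HIT. Next use of H: step 10. Cache: [H K]
  8. access Y: MISS, evict K (next use: step 13). Cache: [H Y]
  9. access W: MISS, evict Y (next use: never). Cache: [H W]
  10. access H: HIT. Next use of H: step 11. Cache: [H W]
  11. access H: HIT. Next use of H: step 14. Cache: [H W]
  12. access W: HIT. Next use of W: step 16. Cache: [H W]
  13. access K: MISS, evict W (next use: step 16). Cache: [H K]
  14. access H: HIT. Next use of H: step 15. Cache: [H K]
  15. access H: HIT. Next use of H: never. Cache: [H K]
  16. access W: MISS, evict H (next use: never). Cache: [K W]
  17. access K: HIT. Next use of K: never. Cache: [K W]
  18. access W: HIT. Next use of W: never. Cache: [K W]
Total: 11 hits, 7 misses, 5 evictions

Answer: 5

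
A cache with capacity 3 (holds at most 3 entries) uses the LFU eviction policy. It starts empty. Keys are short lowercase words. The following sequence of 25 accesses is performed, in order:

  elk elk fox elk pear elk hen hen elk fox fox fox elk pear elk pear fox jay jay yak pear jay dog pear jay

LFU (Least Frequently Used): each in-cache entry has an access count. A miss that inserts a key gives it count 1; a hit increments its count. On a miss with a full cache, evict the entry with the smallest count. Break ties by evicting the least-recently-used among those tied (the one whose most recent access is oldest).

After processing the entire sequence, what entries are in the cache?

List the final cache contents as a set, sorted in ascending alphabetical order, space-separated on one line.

LFU simulation (capacity=3):
  1. access elk: MISS. Cache: [elk(c=1)]
  2. access elk: HIT, count now 2. Cache: [elk(c=2)]
  3. access fox: MISS. Cache: [fox(c=1) elk(c=2)]
  4. access elk: HIT, count now 3. Cache: [fox(c=1) elk(c=3)]
  5. access pear: MISS. Cache: [fox(c=1) pear(c=1) elk(c=3)]
  6. access elk: HIT, count now 4. Cache: [fox(c=1) pear(c=1) elk(c=4)]
  7. access hen: MISS, evict fox(c=1). Cache: [pear(c=1) hen(c=1) elk(c=4)]
  8. access hen: HIT, count now 2. Cache: [pear(c=1) hen(c=2) elk(c=4)]
  9. access elk: HIT, count now 5. Cache: [pear(c=1) hen(c=2) elk(c=5)]
  10. access fox: MISS, evict pear(c=1). Cache: [fox(c=1) hen(c=2) elk(c=5)]
  11. access fox: HIT, count now 2. Cache: [hen(c=2) fox(c=2) elk(c=5)]
  12. access fox: HIT, count now 3. Cache: [hen(c=2) fox(c=3) elk(c=5)]
  13. access elk: HIT, count now 6. Cache: [hen(c=2) fox(c=3) elk(c=6)]
  14. access pear: MISS, evict hen(c=2). Cache: [pear(c=1) fox(c=3) elk(c=6)]
  15. access elk: HIT, count now 7. Cache: [pear(c=1) fox(c=3) elk(c=7)]
  16. access pear: HIT, count now 2. Cache: [pear(c=2) fox(c=3) elk(c=7)]
  17. access fox: HIT, count now 4. Cache: [pear(c=2) fox(c=4) elk(c=7)]
  18. access jay: MISS, evict pear(c=2). Cache: [jay(c=1) fox(c=4) elk(c=7)]
  19. access jay: HIT, count now 2. Cache: [jay(c=2) fox(c=4) elk(c=7)]
  20. access yak: MISS, evict jay(c=2). Cache: [yak(c=1) fox(c=4) elk(c=7)]
  21. access pear: MISS, evict yak(c=1). Cache: [pear(c=1) fox(c=4) elk(c=7)]
  22. access jay: MISS, evict pear(c=1). Cache: [jay(c=1) fox(c=4) elk(c=7)]
  23. access dog: MISS, evict jay(c=1). Cache: [dog(c=1) fox(c=4) elk(c=7)]
  24. access pear: MISS, evict dog(c=1). Cache: [pear(c=1) fox(c=4) elk(c=7)]
  25. access jay: MISS, evict pear(c=1). Cache: [jay(c=1) fox(c=4) elk(c=7)]
Total: 12 hits, 13 misses, 10 evictions

Answer: elk fox jay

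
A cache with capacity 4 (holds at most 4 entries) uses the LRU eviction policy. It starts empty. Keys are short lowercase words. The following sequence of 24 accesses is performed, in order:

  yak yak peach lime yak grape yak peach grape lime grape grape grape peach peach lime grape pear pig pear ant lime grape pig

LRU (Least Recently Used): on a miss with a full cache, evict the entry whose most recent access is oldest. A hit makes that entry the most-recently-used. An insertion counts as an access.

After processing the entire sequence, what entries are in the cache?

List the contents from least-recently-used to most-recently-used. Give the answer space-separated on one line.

LRU simulation (capacity=4):
  1. access yak: MISS. Cache (LRU->MRU): [yak]
  2. access yak: HIT. Cache (LRU->MRU): [yak]
  3. access peach: MISS. Cache (LRU->MRU): [yak peach]
  4. access lime: MISS. Cache (LRU->MRU): [yak peach lime]
  5. access yak: HIT. Cache (LRU->MRU): [peach lime yak]
  6. access grape: MISS. Cache (LRU->MRU): [peach lime yak grape]
  7. access yak: HIT. Cache (LRU->MRU): [peach lime grape yak]
  8. access peach: HIT. Cache (LRU->MRU): [lime grape yak peach]
  9. access grape: HIT. Cache (LRU->MRU): [lime yak peach grape]
  10. access lime: HIT. Cache (LRU->MRU): [yak peach grape lime]
  11. access grape: HIT. Cache (LRU->MRU): [yak peach lime grape]
  12. access grape: HIT. Cache (LRU->MRU): [yak peach lime grape]
  13. access grape: HIT. Cache (LRU->MRU): [yak peach lime grape]
  14. access peach: HIT. Cache (LRU->MRU): [yak lime grape peach]
  15. access peach: HIT. Cache (LRU->MRU): [yak lime grape peach]
  16. access lime: HIT. Cache (LRU->MRU): [yak grape peach lime]
  17. access grape: HIT. Cache (LRU->MRU): [yak peach lime grape]
  18. access pear: MISS, evict yak. Cache (LRU->MRU): [peach lime grape pear]
  19. access pig: MISS, evict peach. Cache (LRU->MRU): [lime grape pear pig]
  20. access pear: HIT. Cache (LRU->MRU): [lime grape pig pear]
  21. access ant: MISS, evict lime. Cache (LRU->MRU): [grape pig pear ant]
  22. access lime: MISS, evict grape. Cache (LRU->MRU): [pig pear ant lime]
  23. access grape: MISS, evict pig. Cache (LRU->MRU): [pear ant lime grape]
  24. access pig: MISS, evict pear. Cache (LRU->MRU): [ant lime grape pig]
Total: 14 hits, 10 misses, 6 evictions

Answer: ant lime grape pig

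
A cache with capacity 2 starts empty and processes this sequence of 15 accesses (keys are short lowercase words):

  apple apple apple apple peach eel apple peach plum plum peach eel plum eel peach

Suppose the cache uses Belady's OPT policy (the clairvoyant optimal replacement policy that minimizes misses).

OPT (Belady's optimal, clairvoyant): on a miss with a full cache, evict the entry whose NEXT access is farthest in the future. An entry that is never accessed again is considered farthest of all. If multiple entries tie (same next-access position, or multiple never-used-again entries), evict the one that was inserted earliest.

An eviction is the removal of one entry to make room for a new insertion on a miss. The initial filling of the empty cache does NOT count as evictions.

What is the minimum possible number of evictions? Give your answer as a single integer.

OPT (Belady) simulation (capacity=2):
  1. access apple: MISS. Cache: [apple]
  2. access apple: HIT. Next use of apple: step 3. Cache: [apple]
  3. access apple: HIT. Next use of apple: step 4. Cache: [apple]
  4. access apple: HIT. Next use of apple: step 7. Cache: [apple]
  5. access peach: MISS. Cache: [apple peach]
  6. access eel: MISS, evict peach (next use: step 8). Cache: [apple eel]
  7. access apple: HIT. Next use of apple: never. Cache: [apple eel]
  8. access peach: MISS, evict apple (next use: never). Cache: [eel peach]
  9. access plum: MISS, evict eel (next use: step 12). Cache: [peach plum]
  10. access plum: HIT. Next use of plum: step 13. Cache: [peach plum]
  11. access peach: HIT. Next use of peach: step 15. Cache: [peach plum]
  12. access eel: MISS, evict peach (next use: step 15). Cache: [plum eel]
  13. access plum: HIT. Next use of plum: never. Cache: [plum eel]
  14. access eel: HIT. Next use of eel: never. Cache: [plum eel]
  15. access peach: MISS, evict plum (next use: never). Cache: [eel peach]
Total: 8 hits, 7 misses, 5 evictions

Answer: 5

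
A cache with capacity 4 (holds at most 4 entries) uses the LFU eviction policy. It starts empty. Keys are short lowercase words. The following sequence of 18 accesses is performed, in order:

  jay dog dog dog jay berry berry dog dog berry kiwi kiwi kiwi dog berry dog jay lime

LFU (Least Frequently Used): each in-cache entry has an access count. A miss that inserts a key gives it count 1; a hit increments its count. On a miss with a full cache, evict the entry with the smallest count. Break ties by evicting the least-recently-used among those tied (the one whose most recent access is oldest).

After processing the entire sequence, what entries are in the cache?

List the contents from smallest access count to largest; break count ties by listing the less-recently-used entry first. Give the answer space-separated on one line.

LFU simulation (capacity=4):
  1. access jay: MISS. Cache: [jay(c=1)]
  2. access dog: MISS. Cache: [jay(c=1) dog(c=1)]
  3. access dog: HIT, count now 2. Cache: [jay(c=1) dog(c=2)]
  4. access dog: HIT, count now 3. Cache: [jay(c=1) dog(c=3)]
  5. access jay: HIT, count now 2. Cache: [jay(c=2) dog(c=3)]
  6. access berry: MISS. Cache: [berry(c=1) jay(c=2) dog(c=3)]
  7. access berry: HIT, count now 2. Cache: [jay(c=2) berry(c=2) dog(c=3)]
  8. access dog: HIT, count now 4. Cache: [jay(c=2) berry(c=2) dog(c=4)]
  9. access dog: HIT, count now 5. Cache: [jay(c=2) berry(c=2) dog(c=5)]
  10. access berry: HIT, count now 3. Cache: [jay(c=2) berry(c=3) dog(c=5)]
  11. access kiwi: MISS. Cache: [kiwi(c=1) jay(c=2) berry(c=3) dog(c=5)]
  12. access kiwi: HIT, count now 2. Cache: [jay(c=2) kiwi(c=2) berry(c=3) dog(c=5)]
  13. access kiwi: HIT, count now 3. Cache: [jay(c=2) berry(c=3) kiwi(c=3) dog(c=5)]
  14. access dog: HIT, count now 6. Cache: [jay(c=2) berry(c=3) kiwi(c=3) dog(c=6)]
  15. access berry: HIT, count now 4. Cache: [jay(c=2) kiwi(c=3) berry(c=4) dog(c=6)]
  16. access dog: HIT, count now 7. Cache: [jay(c=2) kiwi(c=3) berry(c=4) dog(c=7)]
  17. access jay: HIT, count now 3. Cache: [kiwi(c=3) jay(c=3) berry(c=4) dog(c=7)]
  18. access lime: MISS, evict kiwi(c=3). Cache: [lime(c=1) jay(c=3) berry(c=4) dog(c=7)]
Total: 13 hits, 5 misses, 1 evictions

Answer: lime jay berry dog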